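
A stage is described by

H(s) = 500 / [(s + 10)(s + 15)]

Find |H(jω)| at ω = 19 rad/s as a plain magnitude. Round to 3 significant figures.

At s = jω = j19:
pole (s+10): 10 + j19 → |·| = √(10²+19²) = √461 ≈ 21.471, ∠ = arctan(19/10) ≈ 62.24°
pole (s+15): 15 + j19 → |·| = √(15²+19²) = √586 ≈ 24.207, ∠ = arctan(19/15) ≈ 51.71°
|H| = 500 / 519.75 ≈ 0.962

0.962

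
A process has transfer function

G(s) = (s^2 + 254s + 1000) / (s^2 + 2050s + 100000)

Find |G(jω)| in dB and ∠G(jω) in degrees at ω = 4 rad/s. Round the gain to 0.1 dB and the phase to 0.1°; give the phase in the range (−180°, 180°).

-37.0 dB, 41.2°

Substitute s = j4:
Numerator: (j4)^2 + 254(j4) + 1000 = 984 + j1016
Denominator: (j4)^2 + 2050(j4) + 100000 = 99984 + j8200
|N| = √(984² + 1016²) ≈ 1414.4, ∠N ≈ 45.92°
|D| = √(99984² + 8200²) ≈ 1.0032e+05, ∠D ≈ 4.69°
|G| = 1414.4 / 1.0032e+05 ≈ 0.014099
Gain = 20 log₁₀(0.014099) ≈ -37.02 dB
∠G = 45.92° − 4.69° = 41.23°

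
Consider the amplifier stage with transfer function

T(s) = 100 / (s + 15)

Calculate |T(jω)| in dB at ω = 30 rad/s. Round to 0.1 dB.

Substitute s = j30:
Numerator: 100 = 100 + j0
Denominator: (j30) + 15 = 15 + j30
|N| = √(100² + 0²) ≈ 100, ∠N ≈ 0.00°
|D| = √(15² + 30²) ≈ 33.541, ∠D ≈ 63.43°
|T| = 100 / 33.541 ≈ 2.9814
Gain = 20 log₁₀(2.9814) ≈ 9.49 dB

9.5 dB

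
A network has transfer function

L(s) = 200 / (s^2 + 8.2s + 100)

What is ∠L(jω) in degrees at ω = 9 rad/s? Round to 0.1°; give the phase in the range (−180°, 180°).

At s = jω = j9:
quadratic: (j9)² + 8.2·j9 + 100 = 19 + j73.8 → |·| ≈ 76.207, ∠ ≈ 75.56°
∠L = 0.00° − 75.56° = -75.56°

-75.6°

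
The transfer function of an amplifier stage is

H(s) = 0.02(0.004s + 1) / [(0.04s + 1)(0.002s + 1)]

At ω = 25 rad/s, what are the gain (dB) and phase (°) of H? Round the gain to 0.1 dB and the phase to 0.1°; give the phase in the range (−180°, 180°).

-37.0 dB, -42.2°

At ω = 25 rad/s:
zero (1 + j25·0.004) = 1 + j0.1 → |·| ≈ 1.005, ∠ ≈ 5.71°
pole (1 + j25·0.04) = 1 + j1 → |·| ≈ 1.4142, ∠ ≈ 45.00°
pole (1 + j25·0.002) = 1 + j0.05 → |·| ≈ 1.0012, ∠ ≈ 2.86°
|H| = 0.02 · 1.005 / (1.4142 · 1.0012) ≈ 0.014196
Gain = 20 log₁₀(0.014196) ≈ -36.96 dB
∠H = (5.71°) − (45.00° + 2.86°) = -42.15°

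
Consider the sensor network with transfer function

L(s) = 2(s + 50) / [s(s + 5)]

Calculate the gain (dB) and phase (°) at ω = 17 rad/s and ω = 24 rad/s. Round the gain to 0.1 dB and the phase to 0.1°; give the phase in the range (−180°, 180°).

At s = jω = j17:
zero (s+50): 50 + j17 → |·| = √(50²+17²) = √2789 ≈ 52.811, ∠ = arctan(17/50) ≈ 18.78°
pole (s+5): 5 + j17 → |·| = √(5²+17²) = √314 ≈ 17.72, ∠ = arctan(17/5) ≈ 73.61°
pole at origin: |s| = 17, ∠ = 90.00° (in denominator)
|L| = 2 · 52.811 / 301.24 ≈ 0.35062
Gain = 20 log₁₀(0.35062) ≈ -9.10 dB
∠L = 18.78° − 163.61° = -144.83°

At s = jω = j24:
zero (s+50): 50 + j24 → |·| = √(50²+24²) = √3076 ≈ 55.462, ∠ = arctan(24/50) ≈ 25.64°
pole (s+5): 5 + j24 → |·| = √(5²+24²) = √601 ≈ 24.515, ∠ = arctan(24/5) ≈ 78.23°
pole at origin: |s| = 24, ∠ = 90.00° (in denominator)
|L| = 2 · 55.462 / 588.36 ≈ 0.18853
Gain = 20 log₁₀(0.18853) ≈ -14.49 dB
∠L = 25.64° − 168.23° = -142.59°

ω = 17: -9.1 dB, -144.8°; ω = 24: -14.5 dB, -142.6°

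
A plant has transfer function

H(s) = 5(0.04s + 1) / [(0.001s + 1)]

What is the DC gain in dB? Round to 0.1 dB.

14.0 dB

H(0) = 5 · 1 / 1 = 5
20 log₁₀(5) ≈ 13.98 dB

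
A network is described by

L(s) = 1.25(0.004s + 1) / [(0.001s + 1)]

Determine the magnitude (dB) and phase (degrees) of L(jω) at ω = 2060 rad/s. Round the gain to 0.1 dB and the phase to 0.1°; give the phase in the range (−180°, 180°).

13.1 dB, 19.0°

At ω = 2060 rad/s:
zero (1 + j2060·0.004) = 1 + j8.24 → |·| ≈ 8.3005, ∠ ≈ 83.08°
pole (1 + j2060·0.001) = 1 + j2.06 → |·| ≈ 2.2899, ∠ ≈ 64.11°
|L| = 1.25 · 8.3005 / (2.2899) ≈ 4.531
Gain = 20 log₁₀(4.531) ≈ 13.12 dB
∠L = (83.08°) − (64.11°) = 18.97°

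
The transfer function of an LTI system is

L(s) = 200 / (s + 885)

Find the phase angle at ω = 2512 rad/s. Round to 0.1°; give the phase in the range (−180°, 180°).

At s = jω = j2512:
pole (s+885): 885 + j2512 → |·| = √(885²+2512²) = √7093369 ≈ 2663.3, ∠ = arctan(2512/885) ≈ 70.59°
∠L = 0.00° − 70.59° = -70.59°

-70.6°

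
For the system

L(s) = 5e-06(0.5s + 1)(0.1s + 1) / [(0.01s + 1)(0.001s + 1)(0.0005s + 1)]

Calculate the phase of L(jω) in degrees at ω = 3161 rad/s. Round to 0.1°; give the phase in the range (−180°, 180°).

At ω = 3161 rad/s:
zero (1 + j3161·0.5) = 1 + j1580.5 → |·| ≈ 1580.5, ∠ ≈ 89.96°
zero (1 + j3161·0.1) = 1 + j316.1 → |·| ≈ 316.1, ∠ ≈ 89.82°
pole (1 + j3161·0.01) = 1 + j31.61 → |·| ≈ 31.626, ∠ ≈ 88.19°
pole (1 + j3161·0.001) = 1 + j3.161 → |·| ≈ 3.3154, ∠ ≈ 72.44°
pole (1 + j3161·0.0005) = 1 + j1.5805 → |·| ≈ 1.8703, ∠ ≈ 57.68°
∠L = (89.96° + 89.82°) − (88.19° + 72.44° + 57.68°) = -38.53°

-38.5°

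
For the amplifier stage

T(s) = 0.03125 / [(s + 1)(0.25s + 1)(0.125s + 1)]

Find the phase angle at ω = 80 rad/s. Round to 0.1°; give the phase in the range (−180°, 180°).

At ω = 80 rad/s:
pole (1 + j80·1) = 1 + j80 → |·| ≈ 80.006, ∠ ≈ 89.28°
pole (1 + j80·0.25) = 1 + j20 → |·| ≈ 20.025, ∠ ≈ 87.14°
pole (1 + j80·0.125) = 1 + j10 → |·| ≈ 10.05, ∠ ≈ 84.29°
∠T = (0°) − (89.28° + 87.14° + 84.29°) = -260.71° ≡ 99.29° (principal value)

99.3°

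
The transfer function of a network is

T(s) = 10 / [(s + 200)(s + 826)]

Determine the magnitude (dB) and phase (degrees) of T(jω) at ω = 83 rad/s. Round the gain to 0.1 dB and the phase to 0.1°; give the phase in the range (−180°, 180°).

At s = jω = j83:
pole (s+200): 200 + j83 → |·| = √(200²+83²) = √46889 ≈ 216.54, ∠ = arctan(83/200) ≈ 22.54°
pole (s+826): 826 + j83 → |·| = √(826²+83²) = √689165 ≈ 830.16, ∠ = arctan(83/826) ≈ 5.74°
|T| = 10 / 1.7976e+05 ≈ 5.563e-05
Gain = 20 log₁₀(5.563e-05) ≈ -85.09 dB
∠T = 0.00° − 28.28° = -28.28°

-85.1 dB, -28.3°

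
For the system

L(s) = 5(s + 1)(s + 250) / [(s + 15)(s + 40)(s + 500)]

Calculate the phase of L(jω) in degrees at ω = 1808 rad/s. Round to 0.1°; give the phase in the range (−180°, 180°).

At s = jω = j1808:
zero (s+1): 1 + j1808 → |·| = √(1²+1808²) = √3268865 ≈ 1808, ∠ = arctan(1808/1) ≈ 89.97°
zero (s+250): 250 + j1808 → |·| = √(250²+1808²) = √3331364 ≈ 1825.2, ∠ = arctan(1808/250) ≈ 82.13°
pole (s+15): 15 + j1808 → |·| = √(15²+1808²) = √3269089 ≈ 1808.1, ∠ = arctan(1808/15) ≈ 89.52°
pole (s+40): 40 + j1808 → |·| = √(40²+1808²) = √3270464 ≈ 1808.4, ∠ = arctan(1808/40) ≈ 88.73°
pole (s+500): 500 + j1808 → |·| = √(500²+1808²) = √3518864 ≈ 1875.9, ∠ = arctan(1808/500) ≈ 74.54°
∠L = 172.10° − 252.79° = -80.69°

-80.7°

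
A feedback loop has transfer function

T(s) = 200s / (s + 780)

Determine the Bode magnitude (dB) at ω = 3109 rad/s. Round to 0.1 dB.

At s = jω = j3109:
zero at origin: s = j3109 → |·| = 3109, ∠ = 90.00°
pole (s+780): 780 + j3109 → |·| = √(780²+3109²) = √10274281 ≈ 3205.4, ∠ = arctan(3109/780) ≈ 75.92°
|T| = 200 · 3109 / 3205.4 ≈ 193.99
Gain = 20 log₁₀(193.99) ≈ 45.76 dB

45.8 dB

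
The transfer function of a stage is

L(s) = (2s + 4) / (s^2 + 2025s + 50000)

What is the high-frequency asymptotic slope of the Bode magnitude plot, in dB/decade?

-20 dB/decade

Each pole contributes −20 dB/decade at high frequency; each zero contributes +20 dB/decade.
Net: 1 zero(s) − 2 pole(s) → -20 dB/decade.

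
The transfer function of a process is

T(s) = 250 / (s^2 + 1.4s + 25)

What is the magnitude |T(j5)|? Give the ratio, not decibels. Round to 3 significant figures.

At s = jω = j5:
quadratic: (j5)² + 1.4·j5 + 25 = 0 + j7 → |·| ≈ 7, ∠ ≈ 90.00°
|T| = 250 / 7 ≈ 35.714

35.7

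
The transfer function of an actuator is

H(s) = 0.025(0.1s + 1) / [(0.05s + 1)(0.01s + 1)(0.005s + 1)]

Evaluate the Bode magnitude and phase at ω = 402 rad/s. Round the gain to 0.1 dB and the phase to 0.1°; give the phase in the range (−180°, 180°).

-45.4 dB, -138.2°

At ω = 402 rad/s:
zero (1 + j402·0.1) = 1 + j40.2 → |·| ≈ 40.212, ∠ ≈ 88.58°
pole (1 + j402·0.05) = 1 + j20.1 → |·| ≈ 20.125, ∠ ≈ 87.15°
pole (1 + j402·0.01) = 1 + j4.02 → |·| ≈ 4.1425, ∠ ≈ 76.03°
pole (1 + j402·0.005) = 1 + j2.01 → |·| ≈ 2.245, ∠ ≈ 63.55°
|H| = 0.025 · 40.212 / (20.125 · 4.1425 · 2.245) ≈ 0.0053713
Gain = 20 log₁₀(0.0053713) ≈ -45.40 dB
∠H = (88.58°) − (87.15° + 76.03° + 63.55°) = -138.15°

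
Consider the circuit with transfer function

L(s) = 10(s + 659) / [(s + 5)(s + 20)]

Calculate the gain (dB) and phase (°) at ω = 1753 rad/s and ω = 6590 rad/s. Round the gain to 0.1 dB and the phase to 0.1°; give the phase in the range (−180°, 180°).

ω = 1753: -44.3 dB, -109.8°; ω = 6590: -56.3 dB, -95.5°

At s = jω = j1753:
zero (s+659): 659 + j1753 → |·| = √(659²+1753²) = √3507290 ≈ 1872.8, ∠ = arctan(1753/659) ≈ 69.40°
pole (s+5): 5 + j1753 → |·| = √(5²+1753²) = √3073034 ≈ 1753, ∠ = arctan(1753/5) ≈ 89.84°
pole (s+20): 20 + j1753 → |·| = √(20²+1753²) = √3073409 ≈ 1753.1, ∠ = arctan(1753/20) ≈ 89.35°
|L| = 10 · 1872.8 / 3.0732e+06 ≈ 0.006094
Gain = 20 log₁₀(0.006094) ≈ -44.30 dB
∠L = 69.40° − 179.19° = -109.79°

At s = jω = j6590:
zero (s+659): 659 + j6590 → |·| = √(659²+6590²) = √43862381 ≈ 6622.9, ∠ = arctan(6590/659) ≈ 84.29°
pole (s+5): 5 + j6590 → |·| = √(5²+6590²) = √43428125 ≈ 6590, ∠ = arctan(6590/5) ≈ 89.96°
pole (s+20): 20 + j6590 → |·| = √(20²+6590²) = √43428500 ≈ 6590, ∠ = arctan(6590/20) ≈ 89.83°
|L| = 10 · 6622.9 / 4.3428e+07 ≈ 0.001525
Gain = 20 log₁₀(0.001525) ≈ -56.33 dB
∠L = 84.29° − 179.79° = -95.50°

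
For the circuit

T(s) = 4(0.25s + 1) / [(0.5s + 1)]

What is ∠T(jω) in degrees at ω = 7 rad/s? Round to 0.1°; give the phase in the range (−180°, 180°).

-13.8°

At ω = 7 rad/s:
zero (1 + j7·0.25) = 1 + j1.75 → |·| ≈ 2.0156, ∠ ≈ 60.26°
pole (1 + j7·0.5) = 1 + j3.5 → |·| ≈ 3.6401, ∠ ≈ 74.05°
∠T = (60.26°) − (74.05°) = -13.79°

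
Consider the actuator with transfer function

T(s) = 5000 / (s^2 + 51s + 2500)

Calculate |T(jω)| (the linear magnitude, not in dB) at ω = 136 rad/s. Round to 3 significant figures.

At s = jω = j136:
quadratic: (j136)² + 51·j136 + 2500 = -15996 + j6936 → |·| ≈ 17435, ∠ ≈ 156.56°
|T| = 5000 / 17435 ≈ 0.28678

0.287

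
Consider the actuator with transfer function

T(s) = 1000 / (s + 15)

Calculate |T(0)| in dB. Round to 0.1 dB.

36.5 dB

T(0) = 1000 / 15 ≈ 66.667
20 log₁₀(66.667) ≈ 36.48 dB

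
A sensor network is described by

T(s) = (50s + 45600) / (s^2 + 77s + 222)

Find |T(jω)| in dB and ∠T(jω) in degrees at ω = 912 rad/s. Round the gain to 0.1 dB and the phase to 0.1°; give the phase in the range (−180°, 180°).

-22.2 dB, -130.2°

Substitute s = j912:
Numerator: 50(j912) + 45600 = 45600 + j45600
Denominator: (j912)^2 + 77(j912) + 222 = -831522 + j70224
|N| = √(45600² + 45600²) ≈ 64488, ∠N ≈ 45.00°
|D| = √(831522² + 70224²) ≈ 8.3448e+05, ∠D ≈ 175.17°
|T| = 64488 / 8.3448e+05 ≈ 0.077279
Gain = 20 log₁₀(0.077279) ≈ -22.24 dB
∠T = 45.00° − 175.17° = -130.17°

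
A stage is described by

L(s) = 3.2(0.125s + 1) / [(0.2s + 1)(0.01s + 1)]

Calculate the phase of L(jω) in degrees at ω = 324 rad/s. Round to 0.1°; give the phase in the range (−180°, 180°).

-73.4°

At ω = 324 rad/s:
zero (1 + j324·0.125) = 1 + j40.5 → |·| ≈ 40.512, ∠ ≈ 88.59°
pole (1 + j324·0.2) = 1 + j64.8 → |·| ≈ 64.808, ∠ ≈ 89.12°
pole (1 + j324·0.01) = 1 + j3.24 → |·| ≈ 3.3908, ∠ ≈ 72.85°
∠L = (88.59°) − (89.12° + 72.85°) = -73.38°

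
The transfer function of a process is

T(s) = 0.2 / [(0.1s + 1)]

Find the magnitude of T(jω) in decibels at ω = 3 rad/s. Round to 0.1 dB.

-14.4 dB

At ω = 3 rad/s:
pole (1 + j3·0.1) = 1 + j0.3 → |·| ≈ 1.044, ∠ ≈ 16.70°
|T| = 0.2 · 1 / (1.044) ≈ 0.19157
Gain = 20 log₁₀(0.19157) ≈ -14.35 dB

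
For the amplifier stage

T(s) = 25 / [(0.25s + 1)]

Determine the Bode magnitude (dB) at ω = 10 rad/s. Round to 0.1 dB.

19.4 dB

At ω = 10 rad/s:
pole (1 + j10·0.25) = 1 + j2.5 → |·| ≈ 2.6926, ∠ ≈ 68.20°
|T| = 25 · 1 / (2.6926) ≈ 9.2847
Gain = 20 log₁₀(9.2847) ≈ 19.36 dB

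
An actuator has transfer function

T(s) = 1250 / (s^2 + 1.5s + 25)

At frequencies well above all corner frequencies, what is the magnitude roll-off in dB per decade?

Each pole contributes −20 dB/decade at high frequency; each zero contributes +20 dB/decade.
Net: 0 zero(s) − 2 pole(s) → -40 dB/decade.

-40 dB/decade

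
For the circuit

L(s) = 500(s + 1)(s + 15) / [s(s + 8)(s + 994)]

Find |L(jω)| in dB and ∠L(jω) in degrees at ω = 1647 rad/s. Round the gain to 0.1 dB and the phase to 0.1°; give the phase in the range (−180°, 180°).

At s = jω = j1647:
zero (s+1): 1 + j1647 → |·| = √(1²+1647²) = √2712610 ≈ 1647, ∠ = arctan(1647/1) ≈ 89.97°
zero (s+15): 15 + j1647 → |·| = √(15²+1647²) = √2712834 ≈ 1647.1, ∠ = arctan(1647/15) ≈ 89.48°
pole (s+8): 8 + j1647 → |·| = √(8²+1647²) = √2712673 ≈ 1647, ∠ = arctan(1647/8) ≈ 89.72°
pole (s+994): 994 + j1647 → |·| = √(994²+1647²) = √3700645 ≈ 1923.7, ∠ = arctan(1647/994) ≈ 58.89°
pole at origin: |s| = 1647, ∠ = 90.00° (in denominator)
|L| = 500 · 2.7128e+06 / 5.2182e+09 ≈ 0.25994
Gain = 20 log₁₀(0.25994) ≈ -11.70 dB
∠L = 179.45° − 238.61° = -59.16°

-11.7 dB, -59.2°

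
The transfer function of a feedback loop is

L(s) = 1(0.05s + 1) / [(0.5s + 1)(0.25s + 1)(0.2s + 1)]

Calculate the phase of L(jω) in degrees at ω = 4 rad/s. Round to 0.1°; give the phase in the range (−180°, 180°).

-135.8°

At ω = 4 rad/s:
zero (1 + j4·0.05) = 1 + j0.2 → |·| ≈ 1.0198, ∠ ≈ 11.31°
pole (1 + j4·0.5) = 1 + j2 → |·| ≈ 2.2361, ∠ ≈ 63.43°
pole (1 + j4·0.25) = 1 + j1 → |·| ≈ 1.4142, ∠ ≈ 45.00°
pole (1 + j4·0.2) = 1 + j0.8 → |·| ≈ 1.2806, ∠ ≈ 38.66°
∠L = (11.31°) − (63.43° + 45.00° + 38.66°) = -135.78°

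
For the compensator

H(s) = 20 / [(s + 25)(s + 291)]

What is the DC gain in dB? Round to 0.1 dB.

H(0) = 20 / (25·291) ≈ 0.0027491
20 log₁₀(0.0027491) ≈ -51.22 dB

-51.2 dB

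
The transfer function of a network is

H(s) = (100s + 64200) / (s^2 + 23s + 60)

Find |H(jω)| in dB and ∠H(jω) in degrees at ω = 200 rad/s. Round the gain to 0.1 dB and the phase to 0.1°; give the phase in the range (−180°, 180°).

Substitute s = j200:
Numerator: 100(j200) + 64200 = 64200 + j20000
Denominator: (j200)^2 + 23(j200) + 60 = -39940 + j4600
|N| = √(64200² + 20000²) ≈ 67243, ∠N ≈ 17.30°
|D| = √(39940² + 4600²) ≈ 40204, ∠D ≈ 173.43°
|H| = 67243 / 40204 ≈ 1.6725
Gain = 20 log₁₀(1.6725) ≈ 4.47 dB
∠H = 17.30° − 173.43° = -156.13°

4.5 dB, -156.1°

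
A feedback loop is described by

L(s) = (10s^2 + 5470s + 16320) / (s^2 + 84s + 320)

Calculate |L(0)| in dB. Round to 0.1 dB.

34.2 dB

L(0) = 16320 / 320 = 51
20 log₁₀(51) ≈ 34.15 dB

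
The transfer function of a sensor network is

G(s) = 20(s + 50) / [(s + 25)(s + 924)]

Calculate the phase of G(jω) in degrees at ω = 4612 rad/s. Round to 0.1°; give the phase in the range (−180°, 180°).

-79.0°

At s = jω = j4612:
zero (s+50): 50 + j4612 → |·| = √(50²+4612²) = √21273044 ≈ 4612.3, ∠ = arctan(4612/50) ≈ 89.38°
pole (s+25): 25 + j4612 → |·| = √(25²+4612²) = √21271169 ≈ 4612.1, ∠ = arctan(4612/25) ≈ 89.69°
pole (s+924): 924 + j4612 → |·| = √(924²+4612²) = √22124320 ≈ 4703.6, ∠ = arctan(4612/924) ≈ 78.67°
∠G = 89.38° − 168.36° = -78.98°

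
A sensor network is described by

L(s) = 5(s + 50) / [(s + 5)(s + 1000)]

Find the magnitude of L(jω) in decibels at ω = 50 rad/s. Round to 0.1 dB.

-43.1 dB

At s = jω = j50:
zero (s+50): 50 + j50 → |·| = √(50²+50²) = √5000 ≈ 70.711, ∠ = arctan(50/50) ≈ 45.00°
pole (s+5): 5 + j50 → |·| = √(5²+50²) = √2525 ≈ 50.249, ∠ = arctan(50/5) ≈ 84.29°
pole (s+1000): 1000 + j50 → |·| = √(1000²+50²) = √1002500 ≈ 1001.2, ∠ = arctan(50/1000) ≈ 2.86°
|L| = 5 · 70.711 / 50309 ≈ 0.0070277
Gain = 20 log₁₀(0.0070277) ≈ -43.06 dB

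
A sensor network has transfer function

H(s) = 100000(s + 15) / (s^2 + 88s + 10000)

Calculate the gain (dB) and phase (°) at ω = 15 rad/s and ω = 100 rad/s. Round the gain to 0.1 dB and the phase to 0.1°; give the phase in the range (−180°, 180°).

At s = jω = j15:
zero (s+15): 15 + j15 → |·| = √(15²+15²) = √450 ≈ 21.213, ∠ = arctan(15/15) ≈ 45.00°
quadratic: (j15)² + 88·j15 + 10000 = 9775 + j1320 → |·| ≈ 9863.7, ∠ ≈ 7.69°
|H| = 100000 · 21.213 / 9863.7 ≈ 215.06
Gain = 20 log₁₀(215.06) ≈ 46.65 dB
∠H = 45.00° − 7.69° = 37.31°

At s = jω = j100:
zero (s+15): 15 + j100 → |·| = √(15²+100²) = √10225 ≈ 101.12, ∠ = arctan(100/15) ≈ 81.47°
quadratic: (j100)² + 88·j100 + 10000 = 0 + j8800 → |·| ≈ 8800, ∠ ≈ 90.00°
|H| = 100000 · 101.12 / 8800 ≈ 1149.1
Gain = 20 log₁₀(1149.1) ≈ 61.21 dB
∠H = 81.47° − 90.00° = -8.53°

ω = 15: 46.7 dB, 37.3°; ω = 100: 61.2 dB, -8.5°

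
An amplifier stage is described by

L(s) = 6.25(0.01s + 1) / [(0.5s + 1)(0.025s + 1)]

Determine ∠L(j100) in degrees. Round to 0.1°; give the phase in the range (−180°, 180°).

-112.1°

At ω = 100 rad/s:
zero (1 + j100·0.01) = 1 + j1 → |·| ≈ 1.4142, ∠ ≈ 45.00°
pole (1 + j100·0.5) = 1 + j50 → |·| ≈ 50.01, ∠ ≈ 88.85°
pole (1 + j100·0.025) = 1 + j2.5 → |·| ≈ 2.6926, ∠ ≈ 68.20°
∠L = (45.00°) − (88.85° + 68.20°) = -112.05°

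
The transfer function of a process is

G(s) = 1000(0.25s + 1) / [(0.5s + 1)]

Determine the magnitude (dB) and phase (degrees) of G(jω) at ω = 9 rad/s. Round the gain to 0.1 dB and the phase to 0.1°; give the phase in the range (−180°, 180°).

At ω = 9 rad/s:
zero (1 + j9·0.25) = 1 + j2.25 → |·| ≈ 2.4622, ∠ ≈ 66.04°
pole (1 + j9·0.5) = 1 + j4.5 → |·| ≈ 4.6098, ∠ ≈ 77.47°
|G| = 1000 · 2.4622 / (4.6098) ≈ 534.12
Gain = 20 log₁₀(534.12) ≈ 54.55 dB
∠G = (66.04°) − (77.47°) = -11.43°

54.6 dB, -11.4°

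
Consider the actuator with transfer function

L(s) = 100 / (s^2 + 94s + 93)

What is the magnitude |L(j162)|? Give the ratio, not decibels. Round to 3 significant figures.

0.00330

Substitute s = j162:
Numerator: 100 = 100 + j0
Denominator: (j162)^2 + 94(j162) + 93 = -26151 + j15228
|N| = √(100² + 0²) ≈ 100, ∠N ≈ 0.00°
|D| = √(26151² + 15228²) ≈ 30262, ∠D ≈ 149.79°
|L| = 100 / 30262 ≈ 0.0033045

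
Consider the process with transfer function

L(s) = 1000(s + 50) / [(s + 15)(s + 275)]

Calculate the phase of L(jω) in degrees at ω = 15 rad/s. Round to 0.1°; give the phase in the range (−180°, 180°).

-31.4°

At s = jω = j15:
zero (s+50): 50 + j15 → |·| = √(50²+15²) = √2725 ≈ 52.202, ∠ = arctan(15/50) ≈ 16.70°
pole (s+15): 15 + j15 → |·| = √(15²+15²) = √450 ≈ 21.213, ∠ = arctan(15/15) ≈ 45.00°
pole (s+275): 275 + j15 → |·| = √(275²+15²) = √75850 ≈ 275.41, ∠ = arctan(15/275) ≈ 3.12°
∠L = 16.70° − 48.12° = -31.42°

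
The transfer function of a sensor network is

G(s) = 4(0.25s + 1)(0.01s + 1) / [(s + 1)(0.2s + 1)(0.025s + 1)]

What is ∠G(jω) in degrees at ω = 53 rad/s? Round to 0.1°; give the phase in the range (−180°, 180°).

At ω = 53 rad/s:
zero (1 + j53·0.25) = 1 + j13.25 → |·| ≈ 13.288, ∠ ≈ 85.68°
zero (1 + j53·0.01) = 1 + j0.53 → |·| ≈ 1.1318, ∠ ≈ 27.92°
pole (1 + j53·1) = 1 + j53 → |·| ≈ 53.009, ∠ ≈ 88.92°
pole (1 + j53·0.2) = 1 + j10.6 → |·| ≈ 10.647, ∠ ≈ 84.61°
pole (1 + j53·0.025) = 1 + j1.325 → |·| ≈ 1.66, ∠ ≈ 52.96°
∠G = (85.68° + 27.92°) − (88.92° + 84.61° + 52.96°) = -112.89°

-112.9°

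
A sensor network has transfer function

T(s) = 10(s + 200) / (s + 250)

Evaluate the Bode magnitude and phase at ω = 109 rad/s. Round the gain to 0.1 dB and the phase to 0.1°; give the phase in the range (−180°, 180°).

At s = jω = j109:
zero (s+200): 200 + j109 → |·| = √(200²+109²) = √51881 ≈ 227.77, ∠ = arctan(109/200) ≈ 28.59°
pole (s+250): 250 + j109 → |·| = √(250²+109²) = √74381 ≈ 272.73, ∠ = arctan(109/250) ≈ 23.56°
|T| = 10 · 227.77 / 272.73 ≈ 8.3515
Gain = 20 log₁₀(8.3515) ≈ 18.44 dB
∠T = 28.59° − 23.56° = 5.03°

18.4 dB, 5.0°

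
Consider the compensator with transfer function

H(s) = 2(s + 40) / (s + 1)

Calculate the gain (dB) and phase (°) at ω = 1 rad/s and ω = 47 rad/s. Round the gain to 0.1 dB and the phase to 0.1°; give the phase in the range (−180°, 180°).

ω = 1: 35.1 dB, -43.6°; ω = 47: 8.4 dB, -39.2°

At s = jω = j1:
zero (s+40): 40 + j1 → |·| = √(40²+1²) = √1601 ≈ 40.012, ∠ = arctan(1/40) ≈ 1.43°
pole (s+1): 1 + j1 → |·| = √(1²+1²) = √2 ≈ 1.4142, ∠ = arctan(1/1) ≈ 45.00°
|H| = 2 · 40.012 / 1.4142 ≈ 56.586
Gain = 20 log₁₀(56.586) ≈ 35.05 dB
∠H = 1.43° − 45.00° = -43.57°

At s = jω = j47:
zero (s+40): 40 + j47 → |·| = √(40²+47²) = √3809 ≈ 61.717, ∠ = arctan(47/40) ≈ 49.60°
pole (s+1): 1 + j47 → |·| = √(1²+47²) = √2210 ≈ 47.011, ∠ = arctan(47/1) ≈ 88.78°
|H| = 2 · 61.717 / 47.011 ≈ 2.6256
Gain = 20 log₁₀(2.6256) ≈ 8.38 dB
∠H = 49.60° − 88.78° = -39.18°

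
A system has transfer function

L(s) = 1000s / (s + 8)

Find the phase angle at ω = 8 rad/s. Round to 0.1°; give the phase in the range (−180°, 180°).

At s = jω = j8:
zero at origin: s = j8 → |·| = 8, ∠ = 90.00°
pole (s+8): 8 + j8 → |·| = √(8²+8²) = √128 ≈ 11.314, ∠ = arctan(8/8) ≈ 45.00°
∠L = 90.00° − 45.00° = 45.00°

45.0°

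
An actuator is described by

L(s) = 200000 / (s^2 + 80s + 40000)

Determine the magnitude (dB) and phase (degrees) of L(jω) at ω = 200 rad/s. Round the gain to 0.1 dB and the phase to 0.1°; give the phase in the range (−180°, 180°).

21.9 dB, -90.0°

At s = jω = j200:
quadratic: (j200)² + 80·j200 + 40000 = 0 + j16000 → |·| ≈ 16000, ∠ ≈ 90.00°
|L| = 200000 / 16000 ≈ 12.5
Gain = 20 log₁₀(12.5) ≈ 21.94 dB
∠L = 0.00° − 90.00° = -90.00°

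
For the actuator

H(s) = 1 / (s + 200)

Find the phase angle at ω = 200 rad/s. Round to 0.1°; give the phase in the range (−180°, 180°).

At s = jω = j200:
pole (s+200): 200 + j200 → |·| = √(200²+200²) = √80000 ≈ 282.84, ∠ = arctan(200/200) ≈ 45.00°
∠H = 0.00° − 45.00° = -45.00°

-45.0°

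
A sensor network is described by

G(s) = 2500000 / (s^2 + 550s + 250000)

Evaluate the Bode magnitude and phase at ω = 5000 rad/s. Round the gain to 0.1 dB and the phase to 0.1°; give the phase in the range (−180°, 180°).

At s = jω = j5000:
quadratic: (j5000)² + 550·j5000 + 250000 = -24750000 + j2750000 → |·| ≈ 2.4902e+07, ∠ ≈ 173.66°
|G| = 2500000 / 2.4902e+07 ≈ 0.10039
Gain = 20 log₁₀(0.10039) ≈ -19.97 dB
∠G = 0.00° − 173.66° = -173.66°

-20.0 dB, -173.7°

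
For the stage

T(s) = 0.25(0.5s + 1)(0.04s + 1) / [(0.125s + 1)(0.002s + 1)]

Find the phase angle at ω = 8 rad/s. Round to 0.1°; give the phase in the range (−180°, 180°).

At ω = 8 rad/s:
zero (1 + j8·0.5) = 1 + j4 → |·| ≈ 4.1231, ∠ ≈ 75.96°
zero (1 + j8·0.04) = 1 + j0.32 → |·| ≈ 1.05, ∠ ≈ 17.74°
pole (1 + j8·0.125) = 1 + j1 → |·| ≈ 1.4142, ∠ ≈ 45.00°
pole (1 + j8·0.002) = 1 + j0.016 → |·| ≈ 1.0001, ∠ ≈ 0.92°
∠T = (75.96° + 17.74°) − (45.00° + 0.92°) = 47.78°

47.8°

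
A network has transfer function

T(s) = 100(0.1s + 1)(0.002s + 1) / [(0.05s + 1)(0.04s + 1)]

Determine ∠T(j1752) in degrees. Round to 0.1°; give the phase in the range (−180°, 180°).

-14.8°

At ω = 1752 rad/s:
zero (1 + j1752·0.1) = 1 + j175.2 → |·| ≈ 175.2, ∠ ≈ 89.67°
zero (1 + j1752·0.002) = 1 + j3.504 → |·| ≈ 3.6439, ∠ ≈ 74.07°
pole (1 + j1752·0.05) = 1 + j87.6 → |·| ≈ 87.606, ∠ ≈ 89.35°
pole (1 + j1752·0.04) = 1 + j70.08 → |·| ≈ 70.087, ∠ ≈ 89.18°
∠T = (89.67° + 74.07°) − (89.35° + 89.18°) = -14.79°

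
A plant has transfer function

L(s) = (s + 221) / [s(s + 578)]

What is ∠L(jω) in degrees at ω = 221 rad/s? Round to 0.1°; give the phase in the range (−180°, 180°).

-65.9°

At s = jω = j221:
zero (s+221): 221 + j221 → |·| = √(221²+221²) = √97682 ≈ 312.54, ∠ = arctan(221/221) ≈ 45.00°
pole (s+578): 578 + j221 → |·| = √(578²+221²) = √382925 ≈ 618.81, ∠ = arctan(221/578) ≈ 20.92°
pole at origin: |s| = 221, ∠ = 90.00° (in denominator)
∠L = 45.00° − 110.92° = -65.92°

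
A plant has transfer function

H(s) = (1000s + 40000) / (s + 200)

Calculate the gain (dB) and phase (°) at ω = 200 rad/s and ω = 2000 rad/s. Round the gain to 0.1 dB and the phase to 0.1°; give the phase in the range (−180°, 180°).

Substitute s = j200:
Numerator: 1000(j200) + 40000 = 40000 + j200000
Denominator: (j200) + 200 = 200 + j200
|N| = √(40000² + 200000²) ≈ 2.0396e+05, ∠N ≈ 78.69°
|D| = √(200² + 200²) ≈ 282.84, ∠D ≈ 45.00°
|H| = 2.0396e+05 / 282.84 ≈ 721.11
Gain = 20 log₁₀(721.11) ≈ 57.16 dB
∠H = 78.69° − 45.00° = 33.69°

Substitute s = j2000:
Numerator: 1000(j2000) + 40000 = 40000 + j2000000
Denominator: (j2000) + 200 = 200 + j2000
|N| = √(40000² + 2000000²) ≈ 2.0004e+06, ∠N ≈ 88.85°
|D| = √(200² + 2000²) ≈ 2010, ∠D ≈ 84.29°
|H| = 2.0004e+06 / 2010 ≈ 995.22
Gain = 20 log₁₀(995.22) ≈ 59.96 dB
∠H = 88.85° − 84.29° = 4.56°

ω = 200: 57.2 dB, 33.7°; ω = 2000: 60.0 dB, 4.6°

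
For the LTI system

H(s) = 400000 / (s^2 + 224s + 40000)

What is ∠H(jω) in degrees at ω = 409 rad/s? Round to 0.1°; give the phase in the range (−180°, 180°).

At s = jω = j409:
quadratic: (j409)² + 224·j409 + 40000 = -127281 + j91616 → |·| ≈ 1.5682e+05, ∠ ≈ 144.25°
∠H = 0.00° − 144.25° = -144.25°

-144.3°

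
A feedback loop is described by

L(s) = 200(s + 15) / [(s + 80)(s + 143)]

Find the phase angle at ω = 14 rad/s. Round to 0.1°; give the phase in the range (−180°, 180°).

At s = jω = j14:
zero (s+15): 15 + j14 → |·| = √(15²+14²) = √421 ≈ 20.518, ∠ = arctan(14/15) ≈ 43.03°
pole (s+80): 80 + j14 → |·| = √(80²+14²) = √6596 ≈ 81.216, ∠ = arctan(14/80) ≈ 9.93°
pole (s+143): 143 + j14 → |·| = √(143²+14²) = √20645 ≈ 143.68, ∠ = arctan(14/143) ≈ 5.59°
∠L = 43.03° − 15.52° = 27.51°

27.5°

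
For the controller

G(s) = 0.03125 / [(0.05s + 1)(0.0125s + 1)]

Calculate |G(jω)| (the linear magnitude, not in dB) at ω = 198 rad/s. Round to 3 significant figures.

0.00118

At ω = 198 rad/s:
pole (1 + j198·0.05) = 1 + j9.9 → |·| ≈ 9.9504, ∠ ≈ 84.23°
pole (1 + j198·0.0125) = 1 + j2.475 → |·| ≈ 2.6694, ∠ ≈ 68.00°
|G| = 0.03125 · 1 / (9.9504 · 2.6694) ≈ 0.0011765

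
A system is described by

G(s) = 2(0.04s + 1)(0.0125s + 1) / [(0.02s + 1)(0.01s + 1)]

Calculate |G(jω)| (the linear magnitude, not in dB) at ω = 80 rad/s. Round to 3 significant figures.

At ω = 80 rad/s:
zero (1 + j80·0.04) = 1 + j3.2 → |·| ≈ 3.3526, ∠ ≈ 72.65°
zero (1 + j80·0.0125) = 1 + j1 → |·| ≈ 1.4142, ∠ ≈ 45.00°
pole (1 + j80·0.02) = 1 + j1.6 → |·| ≈ 1.8868, ∠ ≈ 57.99°
pole (1 + j80·0.01) = 1 + j0.8 → |·| ≈ 1.2806, ∠ ≈ 38.66°
|G| = 2 · 3.3526 · 1.4142 / (1.8868 · 1.2806) ≈ 3.9245

3.92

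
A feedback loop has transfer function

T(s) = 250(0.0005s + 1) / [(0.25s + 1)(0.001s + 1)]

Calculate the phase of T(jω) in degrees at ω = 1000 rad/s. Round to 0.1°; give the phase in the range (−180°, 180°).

-108.2°

At ω = 1000 rad/s:
zero (1 + j1000·0.0005) = 1 + j0.5 → |·| ≈ 1.118, ∠ ≈ 26.57°
pole (1 + j1000·0.25) = 1 + j250 → |·| ≈ 250, ∠ ≈ 89.77°
pole (1 + j1000·0.001) = 1 + j1 → |·| ≈ 1.4142, ∠ ≈ 45.00°
∠T = (26.57°) − (89.77° + 45.00°) = -108.20°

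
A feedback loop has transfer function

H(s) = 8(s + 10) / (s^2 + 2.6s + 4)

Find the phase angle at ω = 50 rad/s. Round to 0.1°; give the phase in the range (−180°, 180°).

At s = jω = j50:
zero (s+10): 10 + j50 → |·| = √(10²+50²) = √2600 ≈ 50.99, ∠ = arctan(50/10) ≈ 78.69°
quadratic: (j50)² + 2.6·j50 + 4 = -2496 + j130 → |·| ≈ 2499.4, ∠ ≈ 177.02°
∠H = 78.69° − 177.02° = -98.33°

-98.3°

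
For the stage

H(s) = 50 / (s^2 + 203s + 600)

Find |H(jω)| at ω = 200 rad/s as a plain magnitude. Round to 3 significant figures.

Substitute s = j200:
Numerator: 50 = 50 + j0
Denominator: (j200)^2 + 203(j200) + 600 = -39400 + j40600
|N| = √(50² + 0²) ≈ 50, ∠N ≈ 0.00°
|D| = √(39400² + 40600²) ≈ 56575, ∠D ≈ 134.14°
|H| = 50 / 56575 ≈ 0.00088378

0.000884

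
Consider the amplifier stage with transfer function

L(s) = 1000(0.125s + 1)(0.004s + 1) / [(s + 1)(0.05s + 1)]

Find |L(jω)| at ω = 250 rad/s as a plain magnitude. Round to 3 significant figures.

At ω = 250 rad/s:
zero (1 + j250·0.125) = 1 + j31.25 → |·| ≈ 31.266, ∠ ≈ 88.17°
zero (1 + j250·0.004) = 1 + j1 → |·| ≈ 1.4142, ∠ ≈ 45.00°
pole (1 + j250·1) = 1 + j250 → |·| ≈ 250, ∠ ≈ 89.77°
pole (1 + j250·0.05) = 1 + j12.5 → |·| ≈ 12.54, ∠ ≈ 85.43°
|L| = 1000 · 31.266 · 1.4142 / (250 · 12.54) ≈ 14.104

14.1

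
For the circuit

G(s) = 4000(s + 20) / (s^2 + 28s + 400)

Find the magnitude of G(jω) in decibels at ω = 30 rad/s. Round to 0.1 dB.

At s = jω = j30:
zero (s+20): 20 + j30 → |·| = √(20²+30²) = √1300 ≈ 36.056, ∠ = arctan(30/20) ≈ 56.31°
quadratic: (j30)² + 28·j30 + 400 = -500 + j840 → |·| ≈ 977.55, ∠ ≈ 120.76°
|G| = 4000 · 36.056 / 977.55 ≈ 147.54
Gain = 20 log₁₀(147.54) ≈ 43.38 dB

43.4 dB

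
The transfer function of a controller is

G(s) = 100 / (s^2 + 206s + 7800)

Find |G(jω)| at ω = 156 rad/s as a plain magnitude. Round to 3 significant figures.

0.00277

Substitute s = j156:
Numerator: 100 = 100 + j0
Denominator: (j156)^2 + 206(j156) + 7800 = -16536 + j32136
|N| = √(100² + 0²) ≈ 100, ∠N ≈ 0.00°
|D| = √(16536² + 32136²) ≈ 36141, ∠D ≈ 117.23°
|G| = 100 / 36141 ≈ 0.0027669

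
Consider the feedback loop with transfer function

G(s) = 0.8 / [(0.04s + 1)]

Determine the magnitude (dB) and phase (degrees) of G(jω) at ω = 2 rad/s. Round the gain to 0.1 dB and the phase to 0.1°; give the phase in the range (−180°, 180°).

-2.0 dB, -4.6°

At ω = 2 rad/s:
pole (1 + j2·0.04) = 1 + j0.08 → |·| ≈ 1.0032, ∠ ≈ 4.57°
|G| = 0.8 · 1 / (1.0032) ≈ 0.79745
Gain = 20 log₁₀(0.79745) ≈ -1.97 dB
∠G = (0°) − (4.57°) = -4.57°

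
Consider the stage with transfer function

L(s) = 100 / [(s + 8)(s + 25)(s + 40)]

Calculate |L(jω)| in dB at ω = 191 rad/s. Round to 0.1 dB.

-97.1 dB

At s = jω = j191:
pole (s+8): 8 + j191 → |·| = √(8²+191²) = √36545 ≈ 191.17, ∠ = arctan(191/8) ≈ 87.60°
pole (s+25): 25 + j191 → |·| = √(25²+191²) = √37106 ≈ 192.63, ∠ = arctan(191/25) ≈ 82.54°
pole (s+40): 40 + j191 → |·| = √(40²+191²) = √38081 ≈ 195.14, ∠ = arctan(191/40) ≈ 78.17°
|L| = 100 / 7.186e+06 ≈ 1.3916e-05
Gain = 20 log₁₀(1.3916e-05) ≈ -97.13 dB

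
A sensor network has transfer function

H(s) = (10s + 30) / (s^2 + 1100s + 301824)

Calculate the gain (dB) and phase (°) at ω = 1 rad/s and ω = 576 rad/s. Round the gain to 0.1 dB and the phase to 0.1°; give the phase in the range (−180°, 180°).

Substitute s = j1:
Numerator: 10(j1) + 30 = 30 + j10
Denominator: (j1)^2 + 1100(j1) + 301824 = 301823 + j1100
|N| = √(30² + 10²) ≈ 31.623, ∠N ≈ 18.43°
|D| = √(301823² + 1100²) ≈ 3.0183e+05, ∠D ≈ 0.21°
|H| = 31.623 / 3.0183e+05 ≈ 0.00010477
Gain = 20 log₁₀(0.00010477) ≈ -79.60 dB
∠H = 18.43° − 0.21° = 18.22°

Substitute s = j576:
Numerator: 10(j576) + 30 = 30 + j5760
Denominator: (j576)^2 + 1100(j576) + 301824 = -29952 + j633600
|N| = √(30² + 5760²) ≈ 5760.1, ∠N ≈ 89.70°
|D| = √(29952² + 633600²) ≈ 6.3431e+05, ∠D ≈ 92.71°
|H| = 5760.1 / 6.3431e+05 ≈ 0.0090809
Gain = 20 log₁₀(0.0090809) ≈ -40.84 dB
∠H = 89.70° − 92.71° = -3.01°

ω = 1: -79.6 dB, 18.2°; ω = 576: -40.8 dB, -3.0°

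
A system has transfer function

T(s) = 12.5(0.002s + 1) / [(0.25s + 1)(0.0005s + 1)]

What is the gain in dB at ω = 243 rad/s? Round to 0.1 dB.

At ω = 243 rad/s:
zero (1 + j243·0.002) = 1 + j0.486 → |·| ≈ 1.1118, ∠ ≈ 25.92°
pole (1 + j243·0.25) = 1 + j60.75 → |·| ≈ 60.758, ∠ ≈ 89.06°
pole (1 + j243·0.0005) = 1 + j0.1215 → |·| ≈ 1.0074, ∠ ≈ 6.93°
|T| = 12.5 · 1.1118 / (60.758 · 1.0074) ≈ 0.22706
Gain = 20 log₁₀(0.22706) ≈ -12.88 dB

-12.9 dB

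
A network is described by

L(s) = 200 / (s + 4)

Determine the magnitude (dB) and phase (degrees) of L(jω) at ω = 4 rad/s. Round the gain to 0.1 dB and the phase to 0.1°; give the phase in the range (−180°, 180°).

Substitute s = j4:
Numerator: 200 = 200 + j0
Denominator: (j4) + 4 = 4 + j4
|N| = √(200² + 0²) ≈ 200, ∠N ≈ 0.00°
|D| = √(4² + 4²) ≈ 5.6569, ∠D ≈ 45.00°
|L| = 200 / 5.6569 ≈ 35.355
Gain = 20 log₁₀(35.355) ≈ 30.97 dB
∠L = 0.00° − 45.00° = -45.00°

31.0 dB, -45.0°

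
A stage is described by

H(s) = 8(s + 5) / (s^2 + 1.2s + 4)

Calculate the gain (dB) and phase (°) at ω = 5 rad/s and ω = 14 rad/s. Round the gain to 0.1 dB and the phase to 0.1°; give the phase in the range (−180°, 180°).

At s = jω = j5:
zero (s+5): 5 + j5 → |·| = √(5²+5²) = √50 ≈ 7.0711, ∠ = arctan(5/5) ≈ 45.00°
quadratic: (j5)² + 1.2·j5 + 4 = -21 + j6 → |·| ≈ 21.84, ∠ ≈ 164.05°
|H| = 8 · 7.0711 / 21.84 ≈ 2.5901
Gain = 20 log₁₀(2.5901) ≈ 8.27 dB
∠H = 45.00° − 164.05° = -119.05°

At s = jω = j14:
zero (s+5): 5 + j14 → |·| = √(5²+14²) = √221 ≈ 14.866, ∠ = arctan(14/5) ≈ 70.35°
quadratic: (j14)² + 1.2·j14 + 4 = -192 + j16.8 → |·| ≈ 192.73, ∠ ≈ 175.00°
|H| = 8 · 14.866 / 192.73 ≈ 0.61707
Gain = 20 log₁₀(0.61707) ≈ -4.19 dB
∠H = 70.35° − 175.00° = -104.65°

ω = 5: 8.3 dB, -119.1°; ω = 14: -4.2 dB, -104.7°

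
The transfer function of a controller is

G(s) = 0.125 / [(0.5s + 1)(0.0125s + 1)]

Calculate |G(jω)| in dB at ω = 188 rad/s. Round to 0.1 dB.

At ω = 188 rad/s:
pole (1 + j188·0.5) = 1 + j94 → |·| ≈ 94.005, ∠ ≈ 89.39°
pole (1 + j188·0.0125) = 1 + j2.35 → |·| ≈ 2.5539, ∠ ≈ 66.95°
|G| = 0.125 · 1 / (94.005 · 2.5539) ≈ 0.00052066
Gain = 20 log₁₀(0.00052066) ≈ -65.67 dB

-65.7 dB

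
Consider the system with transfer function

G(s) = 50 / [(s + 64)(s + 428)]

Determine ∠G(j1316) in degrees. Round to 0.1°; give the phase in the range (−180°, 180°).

At s = jω = j1316:
pole (s+64): 64 + j1316 → |·| = √(64²+1316²) = √1735952 ≈ 1317.6, ∠ = arctan(1316/64) ≈ 87.22°
pole (s+428): 428 + j1316 → |·| = √(428²+1316²) = √1915040 ≈ 1383.8, ∠ = arctan(1316/428) ≈ 71.98°
∠G = 0.00° − 159.20° = -159.20°

-159.2°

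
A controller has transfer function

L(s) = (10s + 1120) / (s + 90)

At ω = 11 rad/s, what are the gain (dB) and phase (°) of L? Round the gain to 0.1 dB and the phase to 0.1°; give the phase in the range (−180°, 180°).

Substitute s = j11:
Numerator: 10(j11) + 1120 = 1120 + j110
Denominator: (j11) + 90 = 90 + j11
|N| = √(1120² + 110²) ≈ 1125.4, ∠N ≈ 5.61°
|D| = √(90² + 11²) ≈ 90.67, ∠D ≈ 6.97°
|L| = 1125.4 / 90.67 ≈ 12.412
Gain = 20 log₁₀(12.412) ≈ 21.88 dB
∠L = 5.61° − 6.97° = -1.36°

21.9 dB, -1.4°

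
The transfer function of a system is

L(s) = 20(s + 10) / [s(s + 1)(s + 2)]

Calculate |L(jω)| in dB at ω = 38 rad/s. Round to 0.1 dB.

At s = jω = j38:
zero (s+10): 10 + j38 → |·| = √(10²+38²) = √1544 ≈ 39.294, ∠ = arctan(38/10) ≈ 75.26°
pole (s+1): 1 + j38 → |·| = √(1²+38²) = √1445 ≈ 38.013, ∠ = arctan(38/1) ≈ 88.49°
pole (s+2): 2 + j38 → |·| = √(2²+38²) = √1448 ≈ 38.053, ∠ = arctan(38/2) ≈ 86.99°
pole at origin: |s| = 38, ∠ = 90.00° (in denominator)
|L| = 20 · 39.294 / 54967 ≈ 0.014297
Gain = 20 log₁₀(0.014297) ≈ -36.90 dB

-36.9 dB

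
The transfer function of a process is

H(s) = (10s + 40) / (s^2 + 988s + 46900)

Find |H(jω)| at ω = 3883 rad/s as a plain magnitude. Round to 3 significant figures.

Substitute s = j3883:
Numerator: 10(j3883) + 40 = 40 + j38830
Denominator: (j3883)^2 + 988(j3883) + 46900 = -15030789 + j3836404
|N| = √(40² + 38830²) ≈ 38830, ∠N ≈ 89.94°
|D| = √(15030789² + 3836404²) ≈ 1.5513e+07, ∠D ≈ 165.68°
|H| = 38830 / 1.5513e+07 ≈ 0.0025031

0.00250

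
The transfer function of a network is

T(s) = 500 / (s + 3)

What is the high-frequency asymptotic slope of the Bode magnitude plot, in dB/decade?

Each pole contributes −20 dB/decade at high frequency; each zero contributes +20 dB/decade.
Net: 0 zero(s) − 1 pole(s) → -20 dB/decade.

-20 dB/decade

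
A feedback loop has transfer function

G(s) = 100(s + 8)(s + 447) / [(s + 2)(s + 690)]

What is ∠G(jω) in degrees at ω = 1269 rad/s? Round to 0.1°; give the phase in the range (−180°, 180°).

At s = jω = j1269:
zero (s+8): 8 + j1269 → |·| = √(8²+1269²) = √1610425 ≈ 1269, ∠ = arctan(1269/8) ≈ 89.64°
zero (s+447): 447 + j1269 → |·| = √(447²+1269²) = √1810170 ≈ 1345.4, ∠ = arctan(1269/447) ≈ 70.60°
pole (s+2): 2 + j1269 → |·| = √(2²+1269²) = √1610365 ≈ 1269, ∠ = arctan(1269/2) ≈ 89.91°
pole (s+690): 690 + j1269 → |·| = √(690²+1269²) = √2086461 ≈ 1444.5, ∠ = arctan(1269/690) ≈ 61.47°
∠G = 160.24° − 151.38° = 8.86°

8.9°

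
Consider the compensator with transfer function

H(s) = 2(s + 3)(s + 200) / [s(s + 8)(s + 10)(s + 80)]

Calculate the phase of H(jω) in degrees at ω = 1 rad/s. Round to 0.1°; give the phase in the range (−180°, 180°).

-84.8°

At s = jω = j1:
zero (s+3): 3 + j1 → |·| = √(3²+1²) = √10 ≈ 3.1623, ∠ = arctan(1/3) ≈ 18.43°
zero (s+200): 200 + j1 → |·| = √(200²+1²) = √40001 ≈ 200, ∠ = arctan(1/200) ≈ 0.29°
pole (s+8): 8 + j1 → |·| = √(8²+1²) = √65 ≈ 8.0623, ∠ = arctan(1/8) ≈ 7.13°
pole (s+10): 10 + j1 → |·| = √(10²+1²) = √101 ≈ 10.05, ∠ = arctan(1/10) ≈ 5.71°
pole (s+80): 80 + j1 → |·| = √(80²+1²) = √6401 ≈ 80.006, ∠ = arctan(1/80) ≈ 0.72°
pole at origin: |s| = 1, ∠ = 90.00° (in denominator)
∠H = 18.72° − 103.56° = -84.84°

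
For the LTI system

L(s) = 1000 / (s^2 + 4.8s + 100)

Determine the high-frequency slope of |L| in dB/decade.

-40 dB/decade

Each pole contributes −20 dB/decade at high frequency; each zero contributes +20 dB/decade.
Net: 0 zero(s) − 2 pole(s) → -40 dB/decade.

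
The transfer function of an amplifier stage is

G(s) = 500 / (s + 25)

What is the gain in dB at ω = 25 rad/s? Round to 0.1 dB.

23.0 dB

Substitute s = j25:
Numerator: 500 = 500 + j0
Denominator: (j25) + 25 = 25 + j25
|N| = √(500² + 0²) ≈ 500, ∠N ≈ 0.00°
|D| = √(25² + 25²) ≈ 35.355, ∠D ≈ 45.00°
|G| = 500 / 35.355 ≈ 14.142
Gain = 20 log₁₀(14.142) ≈ 23.01 dB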